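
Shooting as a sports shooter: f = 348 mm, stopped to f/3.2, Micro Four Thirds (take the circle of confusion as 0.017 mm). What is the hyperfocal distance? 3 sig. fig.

Hyperfocal distance H = f²/(N·c) + f = 348²/(3.2 × 0.017) + 348 = 121104/0.0544 + 348 ≈ 2226524.5 mm ≈ 2230 m.

2230 m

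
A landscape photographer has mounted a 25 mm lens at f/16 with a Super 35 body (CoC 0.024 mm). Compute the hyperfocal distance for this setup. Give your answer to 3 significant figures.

Hyperfocal distance H = f²/(N·c) + f = 25²/(16 × 0.024) + 25 = 625/0.384 + 25 ≈ 1652.6 mm ≈ 1.65 m.

1.65 m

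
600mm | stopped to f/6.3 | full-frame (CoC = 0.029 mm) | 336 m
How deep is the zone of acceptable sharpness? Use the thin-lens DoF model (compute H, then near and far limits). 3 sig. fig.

118 m

Hyperfocal distance H = f²/(N·c) + f = 600²/(6.3 × 0.029) + 600 = 360000/0.1827 + 600 ≈ 1971043.3 mm ≈ 1971 m.
Near limit Dn = s·(H − f)/(H + s − 2f) = 336000 × (1971043.3 − 600) / (1971043.3 + 336000 − 2 × 600) = 336000 × 1970443.3 / 2305843.3 ≈ 287127 mm.
Far limit Df = s·(H − f)/(H − s) = 336000 × (1971043.3 − 600) / (1971043.3 − 336000) = 336000 × 1970443.3 / 1635043.3 ≈ 404924 mm.
Depth of field = Df − Dn = 404924 − 287127 ≈ 117797 mm ≈ 118 m.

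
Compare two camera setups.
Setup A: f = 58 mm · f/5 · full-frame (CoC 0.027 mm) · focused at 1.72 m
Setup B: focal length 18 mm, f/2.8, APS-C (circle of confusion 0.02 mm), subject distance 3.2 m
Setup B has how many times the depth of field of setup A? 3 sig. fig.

21.9

Setup A: H = 58²/(5×0.027) + 58 ≈ 24976.5 mm; DoF = Df − Dn = 1842.92 − 1612.45 ≈ 230.47 mm.
Setup B: H = 18²/(2.8×0.02) + 18 ≈ 5803.7 mm; DoF = Df − Dn = 7110.7 − 2064.5 ≈ 5046.2 mm.
Ratio = 5046.2 / 230.47 ≈ 21.9.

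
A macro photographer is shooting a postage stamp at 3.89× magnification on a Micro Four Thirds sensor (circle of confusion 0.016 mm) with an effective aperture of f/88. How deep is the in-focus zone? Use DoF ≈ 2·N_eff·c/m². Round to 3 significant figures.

0.186 mm

At magnification m, DoF ≈ 2·N_eff·c/m² = 2 × 88 × 0.016 / 3.89² = 2.816 / 15.13 ≈ 0.186 mm.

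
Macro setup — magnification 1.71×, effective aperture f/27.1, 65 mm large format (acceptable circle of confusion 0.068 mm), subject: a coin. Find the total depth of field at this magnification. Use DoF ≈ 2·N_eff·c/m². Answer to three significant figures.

1.26 mm

At magnification m, DoF ≈ 2·N_eff·c/m² = 2 × 27.1 × 0.068 / 1.71² = 3.686 / 2.924 ≈ 1.26 mm.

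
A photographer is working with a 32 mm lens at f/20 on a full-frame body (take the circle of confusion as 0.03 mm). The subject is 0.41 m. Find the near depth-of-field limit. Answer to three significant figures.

336 mm

Hyperfocal distance H = f²/(N·c) + f = 32²/(20 × 0.03) + 32 = 1024/0.6 + 32 ≈ 1738.7 mm ≈ 1.739 m.
Near limit Dn = s·(H − f)/(H + s − 2f) = 410 × (1738.7 − 32) / (1738.7 + 410 − 2 × 32) = 410 × 1706.7 / 2084.7 ≈ 335.66 mm.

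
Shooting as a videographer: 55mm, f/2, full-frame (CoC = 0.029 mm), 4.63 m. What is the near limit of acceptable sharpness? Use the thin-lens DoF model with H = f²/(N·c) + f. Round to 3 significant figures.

4.26 m

Hyperfocal distance H = f²/(N·c) + f = 55²/(2 × 0.029) + 55 = 3025/0.058 + 55 ≈ 52210.2 mm ≈ 52.21 m.
Near limit Dn = s·(H − f)/(H + s − 2f) = 4630 × (52210.2 − 55) / (52210.2 + 4630 − 2 × 55) = 4630 × 52155.2 / 56730.2 ≈ 4256.6 mm ≈ 4.26 m.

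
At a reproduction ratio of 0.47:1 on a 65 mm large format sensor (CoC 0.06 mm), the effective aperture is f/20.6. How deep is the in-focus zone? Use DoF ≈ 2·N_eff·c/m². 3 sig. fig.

At magnification m, DoF ≈ 2·N_eff·c/m² = 2 × 20.6 × 0.06 / 0.47² = 2.472 / 0.2209 ≈ 11.2 mm.

11.2 mm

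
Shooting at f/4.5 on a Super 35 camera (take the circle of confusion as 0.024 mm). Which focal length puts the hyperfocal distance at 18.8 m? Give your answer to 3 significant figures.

From H = f²/(N·c) + f, with f ≪ H: f ≈ √(H·N·c) = √(18800 × 4.5 × 0.024) = √2030.4 ≈ 45.06 mm.
Exact: f² + N·c·f − N·c·H = 0 ⇒ f = (−N·c + √((N·c)² + 4·N·c·H))/2 = (−0.108 + √8121.6)/2 ≈ 45.006 mm ≈ 45.0 mm.

45.0 mm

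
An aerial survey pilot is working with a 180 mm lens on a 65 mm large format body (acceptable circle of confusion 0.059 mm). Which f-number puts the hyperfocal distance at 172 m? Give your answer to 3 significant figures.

Rearrange H = f²/(N·c) + f for N: N = f² / ((H − f)·c).
N = 180² / ((172000 − 180) × 0.059) = 32400 / 10137 ≈ 3.20.

f/3.20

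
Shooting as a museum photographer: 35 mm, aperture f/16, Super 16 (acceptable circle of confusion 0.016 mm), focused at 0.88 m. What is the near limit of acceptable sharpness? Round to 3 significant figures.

0.748 m

Hyperfocal distance H = f²/(N·c) + f = 35²/(16 × 0.016) + 35 = 1225/0.256 + 35 ≈ 4820.2 mm ≈ 4.820 m.
Near limit Dn = s·(H − f)/(H + s − 2f) = 880 × (4820.2 − 35) / (4820.2 + 880 − 2 × 35) = 880 × 4785.2 / 5630.2 ≈ 747.93 mm ≈ 0.748 m.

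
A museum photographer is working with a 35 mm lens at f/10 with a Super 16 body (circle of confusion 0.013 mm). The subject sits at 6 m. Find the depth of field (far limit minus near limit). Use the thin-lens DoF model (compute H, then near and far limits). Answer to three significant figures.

Hyperfocal distance H = f²/(N·c) + f = 35²/(10 × 0.013) + 35 = 1225/0.13 + 35 ≈ 9458.1 mm ≈ 9.458 m.
Near limit Dn = s·(H − f)/(H + s − 2f) = 6000 × (9458.1 − 35) / (9458.1 + 6000 − 2 × 35) = 6000 × 9423.1 / 15388.1 ≈ 3674 mm.
Far limit Df = s·(H − f)/(H − s) = 6000 × (9458.1 − 35) / (9458.1 − 6000) = 6000 × 9423.1 / 3458.1 ≈ 16350 mm.
Depth of field = Df − Dn = 16350 − 3674 ≈ 12676 mm ≈ 12.7 m.

12.7 m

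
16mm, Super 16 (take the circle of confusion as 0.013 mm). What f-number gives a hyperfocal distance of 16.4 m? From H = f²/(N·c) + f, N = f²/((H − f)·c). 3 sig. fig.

f/1.20

Rearrange H = f²/(N·c) + f for N: N = f² / ((H − f)·c).
N = 16² / ((16400 − 16) × 0.013) = 256 / 213.0 ≈ 1.20.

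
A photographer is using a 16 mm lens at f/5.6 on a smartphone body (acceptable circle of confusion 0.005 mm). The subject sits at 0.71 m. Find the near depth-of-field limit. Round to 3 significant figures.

0.660 m

Hyperfocal distance H = f²/(N·c) + f = 16²/(5.6 × 0.005) + 16 = 256/0.028 + 16 ≈ 9158.9 mm ≈ 9.159 m.
Near limit Dn = s·(H − f)/(H + s − 2f) = 710 × (9158.9 − 16) / (9158.9 + 710 − 2 × 16) = 710 × 9142.9 / 9836.9 ≈ 659.91 mm ≈ 0.660 m.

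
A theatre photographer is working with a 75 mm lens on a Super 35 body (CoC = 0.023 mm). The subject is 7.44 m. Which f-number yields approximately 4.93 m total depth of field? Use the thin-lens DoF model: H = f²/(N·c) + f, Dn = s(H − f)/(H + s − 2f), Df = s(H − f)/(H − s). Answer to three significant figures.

Write h = H − f = f²/(N·c). The thin-lens limits are Dn = s·h/(h + (s−f)) and Df = s·h/(h − (s−f)), so DoF = Df − Dn = 2·s·(s−f)·h / (h² − (s−f)²).
That is a quadratic in h: DoF·h² − 2·s·(s−f)·h − DoF·(s−f)² = 0 ⇒ h = (s−f)·(s + √(s² + DoF²)) / DoF = 7365 × (7440 + √(7440² + 4930²)) / 4930 = 7365 × (7440 + 8925.16) / 4930 ≈ 24448 mm.
Then N = f²/(c·h) = 75² / (0.023 × 24448) = 5625 / 562.31 ≈ 10.

f/10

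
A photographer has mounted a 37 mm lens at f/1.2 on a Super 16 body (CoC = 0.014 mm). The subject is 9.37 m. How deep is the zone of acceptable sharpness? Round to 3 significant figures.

Hyperfocal distance H = f²/(N·c) + f = 37²/(1.2 × 0.014) + 37 = 1369/0.0168 + 37 ≈ 81525.1 mm ≈ 81.53 m.
Near limit Dn = s·(H − f)/(H + s − 2f) = 9370 × (81525.1 − 37) / (81525.1 + 9370 − 2 × 37) = 9370 × 81488.1 / 90821.1 ≈ 8407.1 mm.
Far limit Df = s·(H − f)/(H − s) = 9370 × (81525.1 − 37) / (81525.1 − 9370) = 9370 × 81488.1 / 72155.1 ≈ 10582.0 mm.
Depth of field = Df − Dn = 10582.0 − 8407.1 ≈ 2174.9 mm ≈ 2.17 m.

2.17 m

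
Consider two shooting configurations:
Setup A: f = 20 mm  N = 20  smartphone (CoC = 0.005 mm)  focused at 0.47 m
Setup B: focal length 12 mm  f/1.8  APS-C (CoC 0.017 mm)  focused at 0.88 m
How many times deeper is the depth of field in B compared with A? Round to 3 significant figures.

3.14

Setup A: H = 20²/(20×0.005) + 20 ≈ 4020.0 mm; DoF = Df − Dn = 529.58 − 422.47 ≈ 107.11 mm.
Setup B: H = 12²/(1.8×0.017) + 12 ≈ 4717.9 mm; DoF = Df − Dn = 1079.03 − 742.96 ≈ 336.07 mm.
Ratio = 336.07 / 107.11 ≈ 3.14.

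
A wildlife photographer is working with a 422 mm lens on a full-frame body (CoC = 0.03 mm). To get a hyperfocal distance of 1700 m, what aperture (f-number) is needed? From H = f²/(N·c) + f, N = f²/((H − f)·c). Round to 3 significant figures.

Rearrange H = f²/(N·c) + f for N: N = f² / ((H − f)·c).
N = 422² / ((1700000 − 422) × 0.03) = 178084 / 50987 ≈ 3.49.

f/3.49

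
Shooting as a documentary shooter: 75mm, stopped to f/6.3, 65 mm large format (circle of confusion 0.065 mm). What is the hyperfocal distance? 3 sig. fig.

Hyperfocal distance H = f²/(N·c) + f = 75²/(6.3 × 0.065) + 75 = 5625/0.4095 + 75 ≈ 13811.3 mm ≈ 13.8 m.

13.8 m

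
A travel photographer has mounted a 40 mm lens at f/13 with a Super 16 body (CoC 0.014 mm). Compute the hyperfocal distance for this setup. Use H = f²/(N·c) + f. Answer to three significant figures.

Hyperfocal distance H = f²/(N·c) + f = 40²/(13 × 0.014) + 40 = 1600/0.182 + 40 ≈ 8831.2 mm ≈ 8.83 m.

8.83 m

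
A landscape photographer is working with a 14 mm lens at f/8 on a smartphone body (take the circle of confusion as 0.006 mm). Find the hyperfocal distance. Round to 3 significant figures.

Hyperfocal distance H = f²/(N·c) + f = 14²/(8 × 0.006) + 14 = 196/0.048 + 14 ≈ 4097.3 mm ≈ 4.10 m.

4.10 m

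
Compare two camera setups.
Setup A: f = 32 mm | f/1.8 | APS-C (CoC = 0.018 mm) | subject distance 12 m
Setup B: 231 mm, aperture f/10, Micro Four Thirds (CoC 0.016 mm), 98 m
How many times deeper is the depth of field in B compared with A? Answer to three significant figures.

Setup A: H = 32²/(1.8×0.018) + 32 ≈ 31636.9 mm; DoF = Df − Dn = 19314 − 8704 ≈ 10610 mm.
Setup B: H = 231²/(10×0.016) + 231 ≈ 333737.2 mm; DoF = Df − Dn = 138644 − 75784 ≈ 62860 mm.
Ratio = 62860 / 10610 ≈ 5.92.

5.92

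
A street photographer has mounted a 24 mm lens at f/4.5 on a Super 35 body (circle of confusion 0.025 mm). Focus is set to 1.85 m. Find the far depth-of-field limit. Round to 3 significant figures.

2.88 m

Hyperfocal distance H = f²/(N·c) + f = 24²/(4.5 × 0.025) + 24 = 576/0.1125 + 24 ≈ 5144.0 mm ≈ 5.144 m.
Far limit Df = s·(H − f)/(H − s) = 1850 × (5144.0 − 24) / (5144.0 − 1850) = 1850 × 5120.0 / 3294.0 ≈ 2875.5 mm ≈ 2.88 m.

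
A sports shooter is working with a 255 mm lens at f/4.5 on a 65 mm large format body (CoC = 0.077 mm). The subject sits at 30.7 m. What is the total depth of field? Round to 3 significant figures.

10.2 m

Hyperfocal distance H = f²/(N·c) + f = 255²/(4.5 × 0.077) + 255 = 65025/0.3465 + 255 ≈ 187917.3 mm ≈ 187.9 m.
Near limit Dn = s·(H − f)/(H + s − 2f) = 30700 × (187917.3 − 255) / (187917.3 + 30700 − 2 × 255) = 30700 × 187662.3 / 218107.3 ≈ 26415 mm.
Far limit Df = s·(H − f)/(H − s) = 30700 × (187917.3 − 255) / (187917.3 − 30700) = 30700 × 187662.3 / 157217.3 ≈ 36645 mm.
Depth of field = Df − Dn = 36645 − 26415 ≈ 10230 mm ≈ 10.2 m.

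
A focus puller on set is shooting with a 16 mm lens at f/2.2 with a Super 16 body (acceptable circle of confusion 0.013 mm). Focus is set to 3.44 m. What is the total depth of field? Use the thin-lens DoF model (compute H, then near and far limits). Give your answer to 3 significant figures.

3.08 m

Hyperfocal distance H = f²/(N·c) + f = 16²/(2.2 × 0.013) + 16 = 256/0.0286 + 16 ≈ 8967.0 mm ≈ 8.967 m.
Near limit Dn = s·(H − f)/(H + s − 2f) = 3440 × (8967.0 − 16) / (8967.0 + 3440 − 2 × 16) = 3440 × 8951.0 / 12375.0 ≈ 2488.2 mm.
Far limit Df = s·(H − f)/(H − s) = 3440 × (8967.0 − 16) / (8967.0 − 3440) = 3440 × 8951.0 / 5527.0 ≈ 5571.1 mm.
Depth of field = Df − Dn = 5571.1 − 2488.2 ≈ 3082.9 mm ≈ 3.08 m.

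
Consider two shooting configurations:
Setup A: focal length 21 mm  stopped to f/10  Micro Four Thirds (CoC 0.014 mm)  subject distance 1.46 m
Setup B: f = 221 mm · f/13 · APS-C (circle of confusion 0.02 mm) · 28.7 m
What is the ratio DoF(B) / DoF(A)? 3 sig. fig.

Setup A: H = 21²/(10×0.014) + 21 ≈ 3171.0 mm; DoF = Df − Dn = 2687.9 − 1002.2 ≈ 1685.7 mm.
Setup B: H = 221²/(13×0.02) + 221 ≈ 188071.0 mm; DoF = Df − Dn = 33828.6 − 24921.7 ≈ 8906.9 mm.
Ratio = 8906.9 / 1685.7 ≈ 5.28.

5.28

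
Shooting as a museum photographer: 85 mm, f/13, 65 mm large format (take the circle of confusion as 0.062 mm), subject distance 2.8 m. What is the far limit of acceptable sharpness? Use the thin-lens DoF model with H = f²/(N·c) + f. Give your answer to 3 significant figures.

4.02 m

Hyperfocal distance H = f²/(N·c) + f = 85²/(13 × 0.062) + 85 = 7225/0.806 + 85 ≈ 9049.0 mm ≈ 9.049 m.
Far limit Df = s·(H − f)/(H − s) = 2800 × (9049.0 − 85) / (9049.0 − 2800) = 2800 × 8964.0 / 6249.0 ≈ 4016.5 mm ≈ 4.02 m.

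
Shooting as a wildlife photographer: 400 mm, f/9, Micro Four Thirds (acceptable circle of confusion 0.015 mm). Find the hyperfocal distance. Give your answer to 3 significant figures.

1190 m

Hyperfocal distance H = f²/(N·c) + f = 400²/(9 × 0.015) + 400 = 160000/0.135 + 400 ≈ 1185585.2 mm ≈ 1190 m.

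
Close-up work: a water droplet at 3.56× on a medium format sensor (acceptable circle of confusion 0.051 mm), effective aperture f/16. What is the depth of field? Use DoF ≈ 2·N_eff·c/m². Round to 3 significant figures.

At magnification m, DoF ≈ 2·N_eff·c/m² = 2 × 16 × 0.051 / 3.56² = 1.632 / 12.67 ≈ 0.129 mm.

0.129 mm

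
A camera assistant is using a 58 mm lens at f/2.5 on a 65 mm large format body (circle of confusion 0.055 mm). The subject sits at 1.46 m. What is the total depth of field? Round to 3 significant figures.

Hyperfocal distance H = f²/(N·c) + f = 58²/(2.5 × 0.055) + 58 = 3364/0.1375 + 58 ≈ 24523.5 mm ≈ 24.52 m.
Near limit Dn = s·(H − f)/(H + s − 2f) = 1460 × (24523.5 − 58) / (24523.5 + 1460 − 2 × 58) = 1460 × 24465.5 / 25867.5 ≈ 1380.87 mm.
Far limit Df = s·(H − f)/(H − s) = 1460 × (24523.5 − 58) / (24523.5 − 1460) = 1460 × 24465.5 / 23063.5 ≈ 1548.75 mm.
Depth of field = Df − Dn = 1548.75 − 1380.87 ≈ 167.88 mm.

168 mm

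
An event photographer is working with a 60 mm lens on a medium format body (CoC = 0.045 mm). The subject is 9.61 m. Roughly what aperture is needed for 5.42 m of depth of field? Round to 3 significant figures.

Write h = H − f = f²/(N·c). The thin-lens limits are Dn = s·h/(h + (s−f)) and Df = s·h/(h − (s−f)), so DoF = Df − Dn = 2·s·(s−f)·h / (h² − (s−f)²).
That is a quadratic in h: DoF·h² − 2·s·(s−f)·h − DoF·(s−f)² = 0 ⇒ h = (s−f)·(s + √(s² + DoF²)) / DoF = 9550 × (9610 + √(9610² + 5420²)) / 5420 = 9550 × (9610 + 11033.1) / 5420 ≈ 36373 mm.
Then N = f²/(c·h) = 60² / (0.045 × 36373) = 3600 / 1636.8 ≈ 2.20.

f/2.20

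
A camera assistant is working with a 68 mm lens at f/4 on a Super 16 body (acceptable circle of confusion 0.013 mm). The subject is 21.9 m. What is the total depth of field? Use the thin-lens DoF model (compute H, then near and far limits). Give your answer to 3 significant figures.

11.4 m

Hyperfocal distance H = f²/(N·c) + f = 68²/(4 × 0.013) + 68 = 4624/0.052 + 68 ≈ 88991.1 mm ≈ 88.99 m.
Near limit Dn = s·(H − f)/(H + s − 2f) = 21900 × (88991.1 − 68) / (88991.1 + 21900 − 2 × 68) = 21900 × 88923.1 / 110755.1 ≈ 17583 mm.
Far limit Df = s·(H − f)/(H − s) = 21900 × (88991.1 − 68) / (88991.1 − 21900) = 21900 × 88923.1 / 67091.1 ≈ 29026 mm.
Depth of field = Df − Dn = 29026 − 17583 ≈ 11443 mm ≈ 11.4 m.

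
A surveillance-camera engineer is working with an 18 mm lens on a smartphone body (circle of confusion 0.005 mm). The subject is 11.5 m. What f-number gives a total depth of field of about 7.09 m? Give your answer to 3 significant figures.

f/1.60

Write h = H − f = f²/(N·c). The thin-lens limits are Dn = s·h/(h + (s−f)) and Df = s·h/(h − (s−f)), so DoF = Df − Dn = 2·s·(s−f)·h / (h² − (s−f)²).
That is a quadratic in h: DoF·h² − 2·s·(s−f)·h − DoF·(s−f)² = 0 ⇒ h = (s−f)·(s + √(s² + DoF²)) / DoF = 11482 × (11500 + √(11500² + 7090²)) / 7090 = 11482 × (11500 + 13509.9) / 7090 ≈ 40503 mm.
Then N = f²/(c·h) = 18² / (0.005 × 40503) = 324 / 202.51 ≈ 1.60.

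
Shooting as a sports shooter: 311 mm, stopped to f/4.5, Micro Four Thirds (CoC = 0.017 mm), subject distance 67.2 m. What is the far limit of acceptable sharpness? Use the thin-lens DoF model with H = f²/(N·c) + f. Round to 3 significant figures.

71.0 m

Hyperfocal distance H = f²/(N·c) + f = 311²/(4.5 × 0.017) + 311 = 96721/0.0765 + 311 ≈ 1264637.8 mm ≈ 1265 m.
Far limit Df = s·(H − f)/(H − s) = 67200 × (1264637.8 − 311) / (1264637.8 − 67200) = 67200 × 1264326.8 / 1197437.8 ≈ 70954 mm ≈ 71.0 m.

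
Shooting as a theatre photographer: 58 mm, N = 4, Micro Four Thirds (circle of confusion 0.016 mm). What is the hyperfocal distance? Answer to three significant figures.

52.6 m

Hyperfocal distance H = f²/(N·c) + f = 58²/(4 × 0.016) + 58 = 3364/0.064 + 58 ≈ 52620.5 mm ≈ 52.6 m.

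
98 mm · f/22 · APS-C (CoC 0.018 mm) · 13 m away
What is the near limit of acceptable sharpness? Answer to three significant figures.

Hyperfocal distance H = f²/(N·c) + f = 98²/(22 × 0.018) + 98 = 9604/0.396 + 98 ≈ 24350.5 mm ≈ 24.35 m.
Near limit Dn = s·(H − f)/(H + s − 2f) = 13000 × (24350.5 − 98) / (24350.5 + 13000 − 2 × 98) = 13000 × 24252.5 / 37154.5 ≈ 8485.7 mm ≈ 8.49 m.

8.49 m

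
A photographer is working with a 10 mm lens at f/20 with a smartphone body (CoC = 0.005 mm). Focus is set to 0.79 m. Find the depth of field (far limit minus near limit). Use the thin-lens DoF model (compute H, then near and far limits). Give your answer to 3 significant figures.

3.15 m

Hyperfocal distance H = f²/(N·c) + f = 10²/(20 × 0.005) + 10 = 100/0.1 + 10 ≈ 1010.0 mm ≈ 1.010 m.
Near limit Dn = s·(H − f)/(H + s − 2f) = 790 × (1010.0 − 10) / (1010.0 + 790 − 2 × 10) = 790 × 1000.0 / 1780.0 ≈ 443.8 mm.
Far limit Df = s·(H − f)/(H − s) = 790 × (1010.0 − 10) / (1010.0 − 790) = 790 × 1000.0 / 220.0 ≈ 3590.9 mm.
Depth of field = Df − Dn = 3590.9 − 443.8 ≈ 3147.1 mm ≈ 3.15 m.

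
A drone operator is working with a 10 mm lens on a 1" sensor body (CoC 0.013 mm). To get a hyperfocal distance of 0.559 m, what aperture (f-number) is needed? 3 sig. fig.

Rearrange H = f²/(N·c) + f for N: N = f² / ((H − f)·c).
N = 10² / ((559 − 10) × 0.013) = 100 / 7.137 ≈ 14.

f/14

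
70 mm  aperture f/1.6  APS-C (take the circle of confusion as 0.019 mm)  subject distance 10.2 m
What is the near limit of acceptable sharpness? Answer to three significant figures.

Hyperfocal distance H = f²/(N·c) + f = 70²/(1.6 × 0.019) + 70 = 4900/0.0304 + 70 ≈ 161254.2 mm ≈ 161.3 m.
Near limit Dn = s·(H − f)/(H + s − 2f) = 10200 × (161254.2 − 70) / (161254.2 + 10200 − 2 × 70) = 10200 × 161184.2 / 171314.2 ≈ 9596.9 mm ≈ 9.60 m.

9.60 m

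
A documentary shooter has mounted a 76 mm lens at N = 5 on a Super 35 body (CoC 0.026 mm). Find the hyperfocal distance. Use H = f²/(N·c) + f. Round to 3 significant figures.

Hyperfocal distance H = f²/(N·c) + f = 76²/(5 × 0.026) + 76 = 5776/0.13 + 76 ≈ 44506.8 mm ≈ 44.5 m.

44.5 m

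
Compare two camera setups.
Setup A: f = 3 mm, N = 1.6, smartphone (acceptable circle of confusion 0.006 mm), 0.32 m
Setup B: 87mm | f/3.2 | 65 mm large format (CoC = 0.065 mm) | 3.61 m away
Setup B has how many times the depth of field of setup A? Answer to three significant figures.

2.89

Setup A: H = 3²/(1.6×0.006) + 3 ≈ 940.5 mm; DoF = Df − Dn = 483.48 − 239.14 ≈ 244.34 mm.
Setup B: H = 87²/(3.2×0.065) + 87 ≈ 36476.4 mm; DoF = Df − Dn = 3996.96 − 3291.35 ≈ 705.61 mm.
Ratio = 705.61 / 244.34 ≈ 2.89.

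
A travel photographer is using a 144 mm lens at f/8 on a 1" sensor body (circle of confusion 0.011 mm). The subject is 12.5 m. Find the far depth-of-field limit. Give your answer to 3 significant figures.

13.2 m

Hyperfocal distance H = f²/(N·c) + f = 144²/(8 × 0.011) + 144 = 20736/0.088 + 144 ≈ 235780.4 mm ≈ 235.8 m.
Far limit Df = s·(H − f)/(H − s) = 12500 × (235780.4 − 144) / (235780.4 − 12500) = 12500 × 235636.4 / 223280.4 ≈ 13192 mm ≈ 13.2 m.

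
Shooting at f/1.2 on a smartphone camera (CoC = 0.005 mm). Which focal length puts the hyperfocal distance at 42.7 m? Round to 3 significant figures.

16.0 mm

From H = f²/(N·c) + f, with f ≪ H: f ≈ √(H·N·c) = √(42700 × 1.2 × 0.005) = √256.20 ≈ 16.01 mm.
The +f correction barely moves this — solving exactly, f² + N·c·f − N·c·H = 0 ⇒ f = (−N·c + √((N·c)² + 4·N·c·H))/2 = (−0.006 + √1024.8)/2 ≈ 16.003 mm, so f ≈ 16.0 mm.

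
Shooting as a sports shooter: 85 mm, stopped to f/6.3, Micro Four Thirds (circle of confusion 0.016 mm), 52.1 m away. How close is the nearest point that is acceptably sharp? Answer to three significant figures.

30.2 m

Hyperfocal distance H = f²/(N·c) + f = 85²/(6.3 × 0.016) + 85 = 7225/0.1008 + 85 ≈ 71761.6 mm ≈ 71.76 m.
Near limit Dn = s·(H − f)/(H + s − 2f) = 52100 × (71761.6 − 85) / (71761.6 + 52100 − 2 × 85) = 52100 × 71676.6 / 123691.6 ≈ 30191 mm ≈ 30.2 m.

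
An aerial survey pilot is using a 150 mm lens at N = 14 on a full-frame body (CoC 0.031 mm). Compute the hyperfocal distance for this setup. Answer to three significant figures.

Hyperfocal distance H = f²/(N·c) + f = 150²/(14 × 0.031) + 150 = 22500/0.434 + 150 ≈ 51993.3 mm ≈ 52.0 m.

52.0 m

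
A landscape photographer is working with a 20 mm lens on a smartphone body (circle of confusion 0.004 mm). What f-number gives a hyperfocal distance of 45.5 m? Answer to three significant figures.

Rearrange H = f²/(N·c) + f for N: N = f² / ((H − f)·c).
N = 20² / ((45500 − 20) × 0.004) = 400 / 181.9 ≈ 2.20.

f/2.20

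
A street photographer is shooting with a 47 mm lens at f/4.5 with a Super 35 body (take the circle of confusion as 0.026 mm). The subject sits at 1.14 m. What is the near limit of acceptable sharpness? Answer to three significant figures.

Hyperfocal distance H = f²/(N·c) + f = 47²/(4.5 × 0.026) + 47 = 2209/0.117 + 47 ≈ 18927.3 mm ≈ 18.93 m.
Near limit Dn = s·(H − f)/(H + s − 2f) = 1140 × (18927.3 − 47) / (18927.3 + 1140 − 2 × 47) = 1140 × 18880.3 / 19973.3 ≈ 1077.6 mm ≈ 1.08 m.

1.08 m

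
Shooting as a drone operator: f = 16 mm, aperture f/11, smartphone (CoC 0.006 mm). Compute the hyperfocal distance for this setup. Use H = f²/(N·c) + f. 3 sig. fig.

3.89 m

Hyperfocal distance H = f²/(N·c) + f = 16²/(11 × 0.006) + 16 = 256/0.066 + 16 ≈ 3894.8 mm ≈ 3.89 m.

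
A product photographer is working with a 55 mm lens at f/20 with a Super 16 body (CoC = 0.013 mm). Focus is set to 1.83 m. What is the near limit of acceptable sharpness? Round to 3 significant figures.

Hyperfocal distance H = f²/(N·c) + f = 55²/(20 × 0.013) + 55 = 3025/0.26 + 55 ≈ 11689.6 mm ≈ 11.69 m.
Near limit Dn = s·(H − f)/(H + s − 2f) = 1830 × (11689.6 − 55) / (11689.6 + 1830 − 2 × 55) = 1830 × 11634.6 / 13409.6 ≈ 1587.8 mm ≈ 1.59 m.

1.59 m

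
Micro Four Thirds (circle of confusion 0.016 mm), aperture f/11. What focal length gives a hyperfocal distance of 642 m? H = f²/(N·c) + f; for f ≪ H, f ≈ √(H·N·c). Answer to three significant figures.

From H = f²/(N·c) + f, with f ≪ H: f ≈ √(H·N·c) = √(642000 × 11 × 0.016) = √112992 ≈ 336.1 mm.
The +f correction barely moves this — solving exactly, f² + N·c·f − N·c·H = 0 ⇒ f = (−N·c + √((N·c)² + 4·N·c·H))/2 = (−0.176 + √451968)/2 ≈ 336.05 mm, so f ≈ 336 mm.

336 mm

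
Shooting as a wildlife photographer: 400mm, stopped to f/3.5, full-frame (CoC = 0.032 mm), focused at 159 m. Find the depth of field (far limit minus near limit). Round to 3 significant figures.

Hyperfocal distance H = f²/(N·c) + f = 400²/(3.5 × 0.032) + 400 = 160000/0.112 + 400 ≈ 1428971.4 mm ≈ 1429 m.
Near limit Dn = s·(H − f)/(H + s − 2f) = 159000 × (1428971.4 − 400) / (1428971.4 + 159000 − 2 × 400) = 159000 × 1428571.4 / 1587171.4 ≈ 143112 mm.
Far limit Df = s·(H − f)/(H − s) = 159000 × (1428971.4 − 400) / (1428971.4 − 159000) = 159000 × 1428571.4 / 1269971.4 ≈ 178857 mm.
Depth of field = Df − Dn = 178857 − 143112 ≈ 35745 mm ≈ 35.7 m.

35.7 m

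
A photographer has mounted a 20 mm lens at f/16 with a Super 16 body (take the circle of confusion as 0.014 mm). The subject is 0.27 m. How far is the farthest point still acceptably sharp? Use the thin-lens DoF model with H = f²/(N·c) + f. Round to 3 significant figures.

Hyperfocal distance H = f²/(N·c) + f = 20²/(16 × 0.014) + 20 = 400/0.224 + 20 ≈ 1805.7 mm ≈ 1.806 m.
Far limit Df = s·(H − f)/(H − s) = 270 × (1805.7 − 20) / (1805.7 − 270) = 270 × 1785.7 / 1535.7 ≈ 313.95 mm.

314 mm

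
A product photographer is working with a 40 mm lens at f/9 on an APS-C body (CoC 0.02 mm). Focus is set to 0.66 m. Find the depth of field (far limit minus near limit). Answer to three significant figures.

Hyperfocal distance H = f²/(N·c) + f = 40²/(9 × 0.02) + 40 = 1600/0.18 + 40 ≈ 8928.9 mm ≈ 8.929 m.
Near limit Dn = s·(H − f)/(H + s − 2f) = 660 × (8928.9 − 40) / (8928.9 + 660 − 2 × 40) = 660 × 8888.9 / 9508.9 ≈ 616.967 mm.
Far limit Df = s·(H − f)/(H − s) = 660 × (8928.9 − 40) / (8928.9 − 660) = 660 × 8888.9 / 8268.9 ≈ 709.487 mm.
Depth of field = Df − Dn = 709.487 − 616.967 ≈ 92.520 mm.

92.5 mm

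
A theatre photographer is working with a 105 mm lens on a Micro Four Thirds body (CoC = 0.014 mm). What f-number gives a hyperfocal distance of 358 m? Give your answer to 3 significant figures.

Rearrange H = f²/(N·c) + f for N: N = f² / ((H − f)·c).
N = 105² / ((358000 − 105) × 0.014) = 11025 / 5011 ≈ 2.20.

f/2.20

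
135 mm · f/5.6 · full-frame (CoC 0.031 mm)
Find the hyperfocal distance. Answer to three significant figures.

Hyperfocal distance H = f²/(N·c) + f = 135²/(5.6 × 0.031) + 135 = 18225/0.1736 + 135 ≈ 105117.7 mm ≈ 105 m.

105 m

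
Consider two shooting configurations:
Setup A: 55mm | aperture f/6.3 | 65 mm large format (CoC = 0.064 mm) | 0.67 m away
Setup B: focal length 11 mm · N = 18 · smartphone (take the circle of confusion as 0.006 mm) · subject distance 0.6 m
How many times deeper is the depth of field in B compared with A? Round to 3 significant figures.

Setup A: H = 55²/(6.3×0.064) + 55 ≈ 7557.5 mm; DoF = Df − Dn = 729.83 − 619.24 ≈ 110.59 mm.
Setup B: H = 11²/(18×0.006) + 11 ≈ 1131.4 mm; DoF = Df − Dn = 1265.07 − 393.26 ≈ 871.81 mm.
Ratio = 871.81 / 110.59 ≈ 7.88.

7.88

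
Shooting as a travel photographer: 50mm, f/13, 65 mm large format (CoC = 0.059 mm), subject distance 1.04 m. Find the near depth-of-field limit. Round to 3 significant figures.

Hyperfocal distance H = f²/(N·c) + f = 50²/(13 × 0.059) + 50 = 2500/0.767 + 50 ≈ 3309.5 mm ≈ 3.309 m.
Near limit Dn = s·(H − f)/(H + s − 2f) = 1040 × (3309.5 − 50) / (3309.5 + 1040 − 2 × 50) = 1040 × 3259.5 / 4249.5 ≈ 797.71 mm ≈ 0.798 m.

0.798 m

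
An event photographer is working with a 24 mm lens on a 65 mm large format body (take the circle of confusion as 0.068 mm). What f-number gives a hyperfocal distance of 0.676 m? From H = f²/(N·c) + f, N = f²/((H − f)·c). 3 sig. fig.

f/13

Rearrange H = f²/(N·c) + f for N: N = f² / ((H − f)·c).
N = 24² / ((676 − 24) × 0.068) = 576 / 44.34 ≈ 13.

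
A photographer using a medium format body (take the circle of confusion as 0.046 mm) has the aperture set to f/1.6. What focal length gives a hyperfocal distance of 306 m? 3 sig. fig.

From H = f²/(N·c) + f, with f ≪ H: f ≈ √(H·N·c) = √(306000 × 1.6 × 0.046) = √22522 ≈ 150.1 mm.
The +f correction barely moves this — solving exactly, f² + N·c·f − N·c·H = 0 ⇒ f = (−N·c + √((N·c)² + 4·N·c·H))/2 = (−0.0736 + √90086)/2 ≈ 150.04 mm, so f ≈ 150 mm.

150 mm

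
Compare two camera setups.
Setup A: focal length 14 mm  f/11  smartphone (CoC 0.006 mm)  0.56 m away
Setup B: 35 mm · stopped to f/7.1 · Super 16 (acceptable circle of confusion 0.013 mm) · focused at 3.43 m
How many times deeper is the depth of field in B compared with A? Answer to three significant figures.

Setup A: H = 14²/(11×0.006) + 14 ≈ 2983.7 mm; DoF = Df − Dn = 686.15 − 473.03 ≈ 213.12 mm.
Setup B: H = 35²/(7.1×0.013) + 35 ≈ 13306.9 mm; DoF = Df − Dn = 4609.0 − 2731.3 ≈ 1877.7 mm.
Ratio = 1877.7 / 213.12 ≈ 8.81.

8.81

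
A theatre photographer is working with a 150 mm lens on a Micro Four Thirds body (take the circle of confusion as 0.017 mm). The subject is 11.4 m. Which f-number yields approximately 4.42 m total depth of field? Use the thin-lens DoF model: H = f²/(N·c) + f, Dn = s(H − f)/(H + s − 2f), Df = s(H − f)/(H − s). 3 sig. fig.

f/22

Write h = H − f = f²/(N·c). The thin-lens limits are Dn = s·h/(h + (s−f)) and Df = s·h/(h − (s−f)), so DoF = Df − Dn = 2·s·(s−f)·h / (h² − (s−f)²).
That is a quadratic in h: DoF·h² − 2·s·(s−f)·h − DoF·(s−f)² = 0 ⇒ h = (s−f)·(s + √(s² + DoF²)) / DoF = 11250 × (11400 + √(11400² + 4420²)) / 4420 = 11250 × (11400 + 12226.9) / 4420 ≈ 60136 mm.
Then N = f²/(c·h) = 150² / (0.017 × 60136) = 22500 / 1022.3 ≈ 22.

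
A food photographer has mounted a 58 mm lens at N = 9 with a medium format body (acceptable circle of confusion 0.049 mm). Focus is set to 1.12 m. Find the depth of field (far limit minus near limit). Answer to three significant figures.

318 mm

Hyperfocal distance H = f²/(N·c) + f = 58²/(9 × 0.049) + 58 = 3364/0.441 + 58 ≈ 7686.1 mm ≈ 7.686 m.
Near limit Dn = s·(H − f)/(H + s − 2f) = 1120 × (7686.1 − 58) / (7686.1 + 1120 − 2 × 58) = 1120 × 7628.1 / 8690.1 ≈ 983.13 mm.
Far limit Df = s·(H − f)/(H − s) = 1120 × (7686.1 − 58) / (7686.1 − 1120) = 1120 × 7628.1 / 6566.1 ≈ 1301.15 mm.
Depth of field = Df − Dn = 1301.15 − 983.13 ≈ 318.02 mm.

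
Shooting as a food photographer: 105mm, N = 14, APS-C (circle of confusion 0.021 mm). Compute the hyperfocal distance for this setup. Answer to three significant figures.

37.6 m

Hyperfocal distance H = f²/(N·c) + f = 105²/(14 × 0.021) + 105 = 11025/0.294 + 105 ≈ 37605.0 mm ≈ 37.6 m.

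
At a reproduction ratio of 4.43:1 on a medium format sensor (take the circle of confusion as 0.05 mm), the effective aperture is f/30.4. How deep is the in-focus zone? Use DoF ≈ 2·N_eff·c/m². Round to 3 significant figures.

At magnification m, DoF ≈ 2·N_eff·c/m² = 2 × 30.4 × 0.05 / 4.43² = 3.04 / 19.62 ≈ 0.155 mm.

0.155 mm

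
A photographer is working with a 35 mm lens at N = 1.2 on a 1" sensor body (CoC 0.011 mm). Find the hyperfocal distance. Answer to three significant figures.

Hyperfocal distance H = f²/(N·c) + f = 35²/(1.2 × 0.011) + 35 = 1225/0.0132 + 35 ≈ 92838.0 mm ≈ 92.8 m.

92.8 m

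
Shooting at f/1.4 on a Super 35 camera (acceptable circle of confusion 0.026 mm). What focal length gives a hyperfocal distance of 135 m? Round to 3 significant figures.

70.1 mm

From H = f²/(N·c) + f, with f ≪ H: f ≈ √(H·N·c) = √(135000 × 1.4 × 0.026) = √4914.0 ≈ 70.10 mm.
The +f correction barely moves this — solving exactly, f² + N·c·f − N·c·H = 0 ⇒ f = (−N·c + √((N·c)² + 4·N·c·H))/2 = (−0.0364 + √19656)/2 ≈ 70.082 mm, so f ≈ 70.1 mm.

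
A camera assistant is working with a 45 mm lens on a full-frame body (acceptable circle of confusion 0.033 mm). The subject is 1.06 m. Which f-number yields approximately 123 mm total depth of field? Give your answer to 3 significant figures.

Write h = H − f = f²/(N·c). The thin-lens limits are Dn = s·h/(h + (s−f)) and Df = s·h/(h − (s−f)), so DoF = Df − Dn = 2·s·(s−f)·h / (h² − (s−f)²).
That is a quadratic in h: DoF·h² − 2·s·(s−f)·h − DoF·(s−f)² = 0 ⇒ h = (s−f)·(s + √(s² + DoF²)) / DoF = 1015 × (1060 + √(1060² + 123²)) / 123 = 1015 × (1060 + 1067.11) / 123 ≈ 17553 mm.
Then N = f²/(c·h) = 45² / (0.033 × 17553) = 2025 / 579.25 ≈ 3.50.

f/3.50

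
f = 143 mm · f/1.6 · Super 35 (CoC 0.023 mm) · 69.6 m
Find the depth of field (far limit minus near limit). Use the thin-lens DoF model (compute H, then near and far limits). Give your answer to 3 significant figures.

17.7 m

Hyperfocal distance H = f²/(N·c) + f = 143²/(1.6 × 0.023) + 143 = 20449/0.0368 + 143 ≈ 555822.3 mm ≈ 555.8 m.
Near limit Dn = s·(H − f)/(H + s − 2f) = 69600 × (555822.3 − 143) / (555822.3 + 69600 − 2 × 143) = 69600 × 555679.3 / 625136.3 ≈ 61867 mm.
Far limit Df = s·(H − f)/(H − s) = 69600 × (555822.3 − 143) / (555822.3 − 69600) = 69600 × 555679.3 / 486222.3 ≈ 79542 mm.
Depth of field = Df − Dn = 79542 − 61867 ≈ 17675 mm ≈ 17.7 m.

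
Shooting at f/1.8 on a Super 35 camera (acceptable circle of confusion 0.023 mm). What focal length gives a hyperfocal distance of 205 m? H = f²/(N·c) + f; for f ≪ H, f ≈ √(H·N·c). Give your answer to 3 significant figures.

92.1 mm

From H = f²/(N·c) + f, with f ≪ H: f ≈ √(H·N·c) = √(205000 × 1.8 × 0.023) = √8487.0 ≈ 92.12 mm.
The +f correction barely moves this — solving exactly, f² + N·c·f − N·c·H = 0 ⇒ f = (−N·c + √((N·c)² + 4·N·c·H))/2 = (−0.0414 + √33948)/2 ≈ 92.104 mm, so f ≈ 92.1 mm.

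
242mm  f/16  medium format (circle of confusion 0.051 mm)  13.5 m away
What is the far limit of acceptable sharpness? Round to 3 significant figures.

16.6 m

Hyperfocal distance H = f²/(N·c) + f = 242²/(16 × 0.051) + 242 = 58564/0.816 + 242 ≈ 72011.6 mm ≈ 72.01 m.
Far limit Df = s·(H − f)/(H − s) = 13500 × (72011.6 − 242) / (72011.6 − 13500) = 13500 × 71769.6 / 58511.6 ≈ 16559 mm ≈ 16.6 m.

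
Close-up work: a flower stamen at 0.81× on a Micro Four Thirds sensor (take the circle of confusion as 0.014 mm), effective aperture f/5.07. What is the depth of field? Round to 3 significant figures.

0.216 mm

At magnification m, DoF ≈ 2·N_eff·c/m² = 2 × 5.07 × 0.014 / 0.81² = 0.142 / 0.6561 ≈ 0.216 mm.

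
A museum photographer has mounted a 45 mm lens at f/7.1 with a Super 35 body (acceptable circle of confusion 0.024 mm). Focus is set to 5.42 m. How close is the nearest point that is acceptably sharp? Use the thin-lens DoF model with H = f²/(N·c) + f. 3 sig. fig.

3.73 m

Hyperfocal distance H = f²/(N·c) + f = 45²/(7.1 × 0.024) + 45 = 2025/0.1704 + 45 ≈ 11928.8 mm ≈ 11.93 m.
Near limit Dn = s·(H − f)/(H + s − 2f) = 5420 × (11928.8 − 45) / (11928.8 + 5420 − 2 × 45) = 5420 × 11883.8 / 17258.8 ≈ 3732.0 mm ≈ 3.73 m.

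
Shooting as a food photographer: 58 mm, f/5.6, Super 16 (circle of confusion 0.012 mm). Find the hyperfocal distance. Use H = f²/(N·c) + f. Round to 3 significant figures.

50.1 m

Hyperfocal distance H = f²/(N·c) + f = 58²/(5.6 × 0.012) + 58 = 3364/0.0672 + 58 ≈ 50117.5 mm ≈ 50.1 m.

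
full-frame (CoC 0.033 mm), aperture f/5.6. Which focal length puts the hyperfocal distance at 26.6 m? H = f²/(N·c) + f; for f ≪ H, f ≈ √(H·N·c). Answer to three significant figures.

From H = f²/(N·c) + f, with f ≪ H: f ≈ √(H·N·c) = √(26600 × 5.6 × 0.033) = √4915.7 ≈ 70.11 mm.
Exact: f² + N·c·f − N·c·H = 0 ⇒ f = (−N·c + √((N·c)² + 4·N·c·H))/2 = (−0.1848 + √19663)/2 ≈ 70.020 mm ≈ 70.0 mm.

70.0 mm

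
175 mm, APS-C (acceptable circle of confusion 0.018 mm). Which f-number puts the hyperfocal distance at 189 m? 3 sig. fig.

Rearrange H = f²/(N·c) + f for N: N = f² / ((H − f)·c).
N = 175² / ((189000 − 175) × 0.018) = 30625 / 3399 ≈ 9.01.

f/9.01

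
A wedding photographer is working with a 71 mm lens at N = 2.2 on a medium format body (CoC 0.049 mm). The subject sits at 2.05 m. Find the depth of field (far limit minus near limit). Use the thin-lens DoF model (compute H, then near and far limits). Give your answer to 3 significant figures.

Hyperfocal distance H = f²/(N·c) + f = 71²/(2.2 × 0.049) + 71 = 5041/0.1078 + 71 ≈ 46833.5 mm ≈ 46.83 m.
Near limit Dn = s·(H − f)/(H + s − 2f) = 2050 × (46833.5 − 71) / (46833.5 + 2050 − 2 × 71) = 2050 × 46762.5 / 48741.5 ≈ 1966.77 mm.
Far limit Df = s·(H − f)/(H − s) = 2050 × (46833.5 − 71) / (46833.5 − 2050) = 2050 × 46762.5 / 44783.5 ≈ 2140.59 mm.
Depth of field = Df − Dn = 2140.59 − 1966.77 ≈ 173.82 mm.

174 mm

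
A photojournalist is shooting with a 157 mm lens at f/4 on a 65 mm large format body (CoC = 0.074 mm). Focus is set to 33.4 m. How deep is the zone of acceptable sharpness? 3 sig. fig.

Hyperfocal distance H = f²/(N·c) + f = 157²/(4 × 0.074) + 157 = 24649/0.296 + 157 ≈ 83430.6 mm ≈ 83.43 m.
Near limit Dn = s·(H − f)/(H + s − 2f) = 33400 × (83430.6 − 157) / (83430.6 + 33400 − 2 × 157) = 33400 × 83273.6 / 116516.6 ≈ 23871 mm.
Far limit Df = s·(H − f)/(H − s) = 33400 × (83430.6 − 157) / (83430.6 − 33400) = 33400 × 83273.6 / 50030.6 ≈ 55593 mm.
Depth of field = Df − Dn = 55593 − 23871 ≈ 31722 mm ≈ 31.7 m.

31.7 m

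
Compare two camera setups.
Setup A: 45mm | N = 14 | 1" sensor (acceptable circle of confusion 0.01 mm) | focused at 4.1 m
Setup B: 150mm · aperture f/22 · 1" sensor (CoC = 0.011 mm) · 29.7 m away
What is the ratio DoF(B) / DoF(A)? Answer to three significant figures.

8.42

Setup A: H = 45²/(14×0.01) + 45 ≈ 14509.3 mm; DoF = Df − Dn = 5697.2 − 3202.3 ≈ 2494.9 mm.
Setup B: H = 150²/(22×0.011) + 150 ≈ 93125.2 mm; DoF = Df − Dn = 43537 − 22537 ≈ 21000 mm.
Ratio = 21000 / 2494.9 ≈ 8.42.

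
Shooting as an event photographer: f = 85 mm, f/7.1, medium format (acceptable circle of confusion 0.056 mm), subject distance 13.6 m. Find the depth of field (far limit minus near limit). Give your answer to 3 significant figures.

45.3 m

Hyperfocal distance H = f²/(N·c) + f = 85²/(7.1 × 0.056) + 85 = 7225/0.3976 + 85 ≈ 18256.5 mm ≈ 18.26 m.
Near limit Dn = s·(H − f)/(H + s − 2f) = 13600 × (18256.5 − 85) / (18256.5 + 13600 − 2 × 85) = 13600 × 18171.5 / 31686.5 ≈ 7799 mm.
Far limit Df = s·(H − f)/(H − s) = 13600 × (18256.5 − 85) / (18256.5 − 13600) = 13600 × 18171.5 / 4656.5 ≈ 53072 mm.
Depth of field = Df − Dn = 53072 − 7799 ≈ 45273 mm ≈ 45.3 m.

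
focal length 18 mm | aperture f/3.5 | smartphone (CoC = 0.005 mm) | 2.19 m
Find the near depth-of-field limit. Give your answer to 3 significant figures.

1.96 m

Hyperfocal distance H = f²/(N·c) + f = 18²/(3.5 × 0.005) + 18 = 324/0.0175 + 18 ≈ 18532.3 mm ≈ 18.53 m.
Near limit Dn = s·(H − f)/(H + s − 2f) = 2190 × (18532.3 − 18) / (18532.3 + 2190 − 2 × 18) = 2190 × 18514.3 / 20686.3 ≈ 1960.1 mm ≈ 1.96 m.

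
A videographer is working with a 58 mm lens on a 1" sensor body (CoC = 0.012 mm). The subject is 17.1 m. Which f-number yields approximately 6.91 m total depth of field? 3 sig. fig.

Write h = H − f = f²/(N·c). The thin-lens limits are Dn = s·h/(h + (s−f)) and Df = s·h/(h − (s−f)), so DoF = Df − Dn = 2·s·(s−f)·h / (h² − (s−f)²).
That is a quadratic in h: DoF·h² − 2·s·(s−f)·h − DoF·(s−f)² = 0 ⇒ h = (s−f)·(s + √(s² + DoF²)) / DoF = 17042 × (17100 + √(17100² + 6910²)) / 6910 = 17042 × (17100 + 18443.4) / 6910 ≈ 87660 mm.
Then N = f²/(c·h) = 58² / (0.012 × 87660) = 3364 / 1051.9 ≈ 3.20.

f/3.20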